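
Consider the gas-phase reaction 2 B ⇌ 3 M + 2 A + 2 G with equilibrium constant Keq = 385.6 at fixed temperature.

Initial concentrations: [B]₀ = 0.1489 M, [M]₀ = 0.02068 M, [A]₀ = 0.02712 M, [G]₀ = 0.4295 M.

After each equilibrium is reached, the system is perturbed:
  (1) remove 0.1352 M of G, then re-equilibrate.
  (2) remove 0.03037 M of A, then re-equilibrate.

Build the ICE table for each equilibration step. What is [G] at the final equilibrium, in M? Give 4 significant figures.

[G]_eq = 0.4428 M

Q₀ = 5.4121e-08 vs Keq = 385.6 ⇒ Q<K, forward
Step 1:
                   B          M          A          G
  init        0.1489    0.02068    0.02712     0.4295
  Δ          -0.1483     0.2224     0.1483     0.1483
  eq      6.1860e-04     0.2431     0.1754     0.5778
  solve Keq expr → x = 0.07414; check Q = 385.6
Then remove 0.1352 M of G.
Step 2:
                   B          M          A          G
  init    6.1860e-04     0.2431     0.1754     0.4426
  Δ       -1.4358e-04 2.1537e-04 1.4358e-04 1.4358e-04
  eq      4.7502e-04     0.2433     0.1755     0.4427
  solve Keq expr → x = 7.1790e-05; check Q = 385.6
Then remove 0.03037 M of A.
Step 3:
                   B          M          A          G
  init    4.7502e-04     0.2433     0.1452     0.4427
  Δ       -8.1591e-05 1.2239e-04 8.1591e-05 8.1591e-05
  eq      3.9343e-04     0.2434     0.1453     0.4428
  solve Keq expr → x = 4.0795e-05; check Q = 385.6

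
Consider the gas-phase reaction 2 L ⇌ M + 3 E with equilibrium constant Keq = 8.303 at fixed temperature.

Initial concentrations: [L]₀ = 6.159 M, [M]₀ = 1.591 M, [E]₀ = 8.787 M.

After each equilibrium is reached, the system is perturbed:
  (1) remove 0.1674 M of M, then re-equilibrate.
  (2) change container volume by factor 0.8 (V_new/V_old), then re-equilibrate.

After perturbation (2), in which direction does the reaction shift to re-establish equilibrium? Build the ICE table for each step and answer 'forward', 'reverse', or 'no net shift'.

Direction: reverse

Q₀ = 28.46 vs Keq = 8.303 ⇒ Q>K, reverse
Step 1:
                    L           M           E
  init          6.159       1.591       8.787
  Δ            0.9941     -0.4971      -1.491
  eq            7.153       1.094       7.296
  solve Keq expr → x = -0.4971; check Q = 8.303
Then remove 0.1674 M of M.
Step 2:
                    L           M           E
  init          7.153      0.9265       7.296
  Δ           -0.1174      0.0587      0.1761
  eq            7.036      0.9853       7.472
  solve Keq expr → x = 0.0587; check Q = 8.303
Then change container volume by factor 0.8 (V_new/V_old).
Step 3:
                    L           M           E
  init          8.795       1.232        9.34
  Δ            0.3843     -0.1922     -0.5765
  eq            9.179       1.039       8.763
  solve Keq expr → x = -0.1922; check Q = 8.303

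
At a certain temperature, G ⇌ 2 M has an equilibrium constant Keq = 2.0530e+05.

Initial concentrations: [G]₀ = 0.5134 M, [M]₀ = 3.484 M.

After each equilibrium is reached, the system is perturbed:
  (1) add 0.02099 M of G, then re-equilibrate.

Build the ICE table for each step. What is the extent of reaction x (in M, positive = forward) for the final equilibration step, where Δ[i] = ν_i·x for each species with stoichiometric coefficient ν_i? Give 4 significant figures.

Q₀ = 23.64 vs Keq = 2.0530e+05 ⇒ Q<K, forward
Step 1:
                    G           M
  I            0.5134       3.484
  C           -0.5133       1.027
  E        9.9101e-05       4.511
  solve Keq expr → x = 0.5133; check Q = 2.0530e+05
Then add 0.02099 M of G.
Step 2:
                    G           M
  I           0.02109       4.511
  C          -0.02099     0.04198
  E        1.0095e-04       4.553
  solve Keq expr → x = 0.02099; check Q = 2.0530e+05

x = 0.02099 M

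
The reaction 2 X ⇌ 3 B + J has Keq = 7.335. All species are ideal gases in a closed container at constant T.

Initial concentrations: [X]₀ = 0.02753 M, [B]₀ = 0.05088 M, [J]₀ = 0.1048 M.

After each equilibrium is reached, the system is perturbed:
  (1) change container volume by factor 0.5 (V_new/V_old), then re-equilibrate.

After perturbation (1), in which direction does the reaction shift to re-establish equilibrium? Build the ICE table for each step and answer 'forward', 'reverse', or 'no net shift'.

Direction: reverse

Q₀ = 0.01821 vs Keq = 7.335 ⇒ Q<K, forward
Step 1:
                   X          B          J
  Initial    0.02753    0.05088     0.1048
  Change    -0.02427    0.03641    0.01214
  Equil     0.003256    0.08729     0.1169
  solve Keq expr → x = 0.01214; check Q = 7.335
Then change container volume by factor 0.5 (V_new/V_old).
Step 2:
                   X          B          J
  Initial   0.006513     0.1746     0.2339
  Change    0.005525  -0.008287  -0.002762
  Equil      0.01204     0.1663     0.2311
  solve Keq expr → x = -0.002762; check Q = 7.335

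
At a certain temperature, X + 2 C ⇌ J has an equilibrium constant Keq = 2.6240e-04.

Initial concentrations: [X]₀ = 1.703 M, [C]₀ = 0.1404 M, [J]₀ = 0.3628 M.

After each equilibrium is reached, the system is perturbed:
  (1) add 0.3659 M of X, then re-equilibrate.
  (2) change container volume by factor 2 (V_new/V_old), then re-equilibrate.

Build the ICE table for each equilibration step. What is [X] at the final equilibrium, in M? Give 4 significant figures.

[X]_eq = 1.216 M

Q₀ = 10.81 vs Keq = 2.6240e-04 ⇒ Q>K, reverse
Step 1:
                    X           C           J
  I             1.703      0.1404      0.3628
  C            0.3624      0.7248     -0.3624
  E             2.065      0.8652  4.0568e-04
  solve Keq expr → x = -0.3624; check Q = 2.6240e-04
Then add 0.3659 M of X.
Step 2:
                    X           C           J
  I             2.431      0.8652  4.0568e-04
  C       -7.1698e-05 -1.4340e-04  7.1698e-05
  E             2.431       0.865  4.7738e-04
  solve Keq expr → x = 7.1698e-05; check Q = 2.6240e-04
Then change container volume by factor 2 (V_new/V_old).
Step 3:
                    X           C           J
  I             1.216      0.4325  2.3869e-04
  C        1.7891e-04  3.5782e-04 -1.7891e-04
  E             1.216      0.4329  5.9780e-05
  solve Keq expr → x = -1.7891e-04; check Q = 2.6240e-04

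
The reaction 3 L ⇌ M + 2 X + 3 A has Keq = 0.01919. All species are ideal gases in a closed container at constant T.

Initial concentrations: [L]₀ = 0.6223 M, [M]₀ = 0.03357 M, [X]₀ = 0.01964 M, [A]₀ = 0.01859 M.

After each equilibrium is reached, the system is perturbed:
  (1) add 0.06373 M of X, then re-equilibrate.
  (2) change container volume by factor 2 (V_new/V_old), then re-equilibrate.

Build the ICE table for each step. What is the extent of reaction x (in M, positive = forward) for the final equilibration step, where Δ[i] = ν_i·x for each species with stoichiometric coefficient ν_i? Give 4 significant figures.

Q₀ = 3.4520e-10 vs Keq = 0.01919 ⇒ Q<K, forward
Step 1:
                  L         M         X         A
  init       0.6223   0.03357   0.01964   0.01859
  Δ         -0.3419     0.114    0.2279    0.3419
  eq         0.2804    0.1475    0.2475    0.3604
  solve Keq expr → x = 0.114; check Q = 0.01919
Then add 0.06373 M of X.
Step 2:
                  L         M         X         A
  init       0.2804    0.1475    0.3113    0.3604
  Δ         0.01791  -0.00597  -0.01194  -0.01791
  eq         0.2984    0.1415    0.2993    0.3425
  solve Keq expr → x = -0.00597; check Q = 0.01919
Then change container volume by factor 2 (V_new/V_old).
Step 3:
                  L         M         X         A
  init       0.1492   0.07077    0.1497    0.1713
  Δ        -0.04024   0.01341   0.02683   0.04024
  eq         0.1089   0.08419    0.1765    0.2115
  solve Keq expr → x = 0.01341; check Q = 0.01919

x = 0.01341 M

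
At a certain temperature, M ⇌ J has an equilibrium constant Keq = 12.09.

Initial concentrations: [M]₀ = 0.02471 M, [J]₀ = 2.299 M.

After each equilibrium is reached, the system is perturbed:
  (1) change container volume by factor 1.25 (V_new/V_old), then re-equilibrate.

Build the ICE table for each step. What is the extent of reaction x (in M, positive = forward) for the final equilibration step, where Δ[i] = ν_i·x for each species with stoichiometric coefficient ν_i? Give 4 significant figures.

x = 0 M

Q₀ = 93.04 vs Keq = 12.09 ⇒ Q>K, reverse
Step 1:
                    M           J
  I           0.02471       2.299
  C            0.1528     -0.1528
  E            0.1775       2.146
  solve Keq expr → x = -0.1528; check Q = 12.09
Then change container volume by factor 1.25 (V_new/V_old).
Step 2:
                    M           J
  I             0.142       1.717
  C                 0           0
  E             0.142       1.717
  solve Keq expr → x = 0; check Q = 12.09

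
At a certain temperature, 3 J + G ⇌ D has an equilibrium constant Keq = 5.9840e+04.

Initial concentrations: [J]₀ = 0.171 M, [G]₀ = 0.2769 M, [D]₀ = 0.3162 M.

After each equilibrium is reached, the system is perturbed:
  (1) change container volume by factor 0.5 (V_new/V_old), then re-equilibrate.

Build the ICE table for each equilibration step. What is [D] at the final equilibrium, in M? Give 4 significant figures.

Q₀ = 228.4 vs Keq = 5.9840e+04 ⇒ Q<K, forward
Step 1:
                   J          G          D
  I            0.171     0.2769     0.3162
  C          -0.1412   -0.04707    0.04707
  E          0.02978     0.2298     0.3633
  solve Keq expr → x = 0.04707; check Q = 5.9840e+04
Then change container volume by factor 0.5 (V_new/V_old).
Step 2:
                   J          G          D
  I          0.05956     0.4597     0.7265
  C         -0.02943  -0.009811   0.009811
  E          0.03013     0.4498     0.7364
  solve Keq expr → x = 0.009811; check Q = 5.9840e+04

[D]_eq = 0.7364 M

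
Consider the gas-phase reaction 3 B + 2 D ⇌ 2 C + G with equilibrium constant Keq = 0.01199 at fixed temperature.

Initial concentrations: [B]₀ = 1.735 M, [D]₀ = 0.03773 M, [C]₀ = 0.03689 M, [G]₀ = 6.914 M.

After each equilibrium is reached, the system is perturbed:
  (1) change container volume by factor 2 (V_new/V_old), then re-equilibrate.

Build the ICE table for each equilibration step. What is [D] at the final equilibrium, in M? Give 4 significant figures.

[D]_eq = 0.03554 M

Q₀ = 1.266 vs Keq = 0.01199 ⇒ Q>K, reverse
Step 1:
                   B          D          C          G
  I            1.735    0.03773    0.03689      6.914
  C          0.04525    0.03017   -0.03017   -0.01508
  E             1.78     0.0679   0.006723      6.899
  solve Keq expr → x = -0.01508; check Q = 0.01199
Then change container volume by factor 2 (V_new/V_old).
Step 2:
                   B          D          C          G
  I           0.8901    0.03395   0.003362      3.449
  C         0.002392   0.001595  -0.001595 -7.9730e-04
  E           0.8925    0.03554   0.001767      3.449
  solve Keq expr → x = -7.9730e-04; check Q = 0.01199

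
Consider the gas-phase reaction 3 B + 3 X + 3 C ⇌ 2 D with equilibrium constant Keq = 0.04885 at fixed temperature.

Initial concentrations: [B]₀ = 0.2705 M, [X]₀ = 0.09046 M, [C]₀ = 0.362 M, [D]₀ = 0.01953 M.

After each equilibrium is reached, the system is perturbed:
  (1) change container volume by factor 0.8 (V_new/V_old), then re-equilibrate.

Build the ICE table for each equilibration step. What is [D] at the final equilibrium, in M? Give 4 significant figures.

[D]_eq = 9.7953e-04 M

Q₀ = 548.8 vs Keq = 0.04885 ⇒ Q>K, reverse
Step 1:
                   B          X          C          D
  I           0.2705    0.09046      0.362    0.01953
  C          0.02875    0.02875    0.02875   -0.01917
  E           0.2992     0.1192     0.3907 3.6374e-04
  solve Keq expr → x = -0.009583; check Q = 0.04885
Then change container volume by factor 0.8 (V_new/V_old).
Step 2:
                   B          X          C          D
  I           0.3741      0.149     0.4884 4.5468e-04
  C       -7.8727e-04 -7.8727e-04 -7.8727e-04 5.2485e-04
  E           0.3733     0.1482     0.4876 9.7953e-04
  solve Keq expr → x = 2.6242e-04; check Q = 0.04885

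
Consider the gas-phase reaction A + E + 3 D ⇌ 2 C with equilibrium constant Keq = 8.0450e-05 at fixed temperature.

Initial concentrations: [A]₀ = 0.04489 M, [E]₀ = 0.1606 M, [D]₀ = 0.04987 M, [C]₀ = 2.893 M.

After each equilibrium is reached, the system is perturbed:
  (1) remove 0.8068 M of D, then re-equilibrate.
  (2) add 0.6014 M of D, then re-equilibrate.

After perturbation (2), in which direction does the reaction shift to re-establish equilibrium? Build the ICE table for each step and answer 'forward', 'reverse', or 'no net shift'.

Q₀ = 9.3602e+06 vs Keq = 8.0450e-05 ⇒ Q>K, reverse
Step 1:
                    A           E           D           C
  Initial     0.04489      0.1606     0.04987       2.893
  Change        1.389       1.389       4.166      -2.777
  Equil         1.434       1.549       4.216      0.1157
  solve Keq expr → x = -1.389; check Q = 8.0450e-05
Then remove 0.8068 M of D.
Step 2:
                    A           E           D           C
  Initial       1.434       1.549       3.409      0.1157
  Change      0.01456     0.01456     0.04367    -0.02911
  Equil         1.448       1.564       3.453     0.08659
  solve Keq expr → x = -0.01456; check Q = 8.0450e-05
Then add 0.6014 M of D.
Step 3:
                    A           E           D           C
  Initial       1.448       1.564       4.054     0.08659
  Change     -0.01075    -0.01075    -0.03224     0.02149
  Equil         1.437       1.553       4.022      0.1081
  solve Keq expr → x = 0.01075; check Q = 8.0450e-05

Direction: forward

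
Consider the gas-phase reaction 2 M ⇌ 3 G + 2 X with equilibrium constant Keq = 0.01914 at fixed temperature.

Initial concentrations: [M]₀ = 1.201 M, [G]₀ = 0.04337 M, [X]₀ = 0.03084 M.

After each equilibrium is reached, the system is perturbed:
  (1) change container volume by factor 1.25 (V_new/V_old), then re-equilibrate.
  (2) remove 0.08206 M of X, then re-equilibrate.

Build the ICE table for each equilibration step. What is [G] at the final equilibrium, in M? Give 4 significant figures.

[G]_eq = 0.501 M

Q₀ = 5.3791e-08 vs Keq = 0.01914 ⇒ Q<K, forward
Step 1:
                    M           G           X
  Initial       1.201     0.04337     0.03084
  Change      -0.3097      0.4646      0.3097
  Equil        0.8913       0.508      0.3406
  solve Keq expr → x = 0.1549; check Q = 0.01914
Then change container volume by factor 1.25 (V_new/V_old).
Step 2:
                    M           G           X
  Initial       0.713      0.4064      0.2725
  Change     -0.03306     0.04959     0.03306
  Equil          0.68       0.456      0.3055
  solve Keq expr → x = 0.01653; check Q = 0.01914
Then remove 0.08206 M of X.
Step 3:
                    M           G           X
  Initial        0.68       0.456      0.2235
  Change     -0.03005     0.04508     0.03005
  Equil        0.6499       0.501      0.2535
  solve Keq expr → x = 0.01503; check Q = 0.01914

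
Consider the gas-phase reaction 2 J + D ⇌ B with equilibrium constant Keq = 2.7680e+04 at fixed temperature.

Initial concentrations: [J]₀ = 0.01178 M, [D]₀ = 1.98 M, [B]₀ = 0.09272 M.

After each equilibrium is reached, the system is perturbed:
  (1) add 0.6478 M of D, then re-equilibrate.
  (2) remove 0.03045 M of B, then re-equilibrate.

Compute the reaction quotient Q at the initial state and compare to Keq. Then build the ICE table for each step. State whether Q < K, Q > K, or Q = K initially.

Q₀ = 337.5; Q < K (proceeds forward)

Q₀ = 337.5 vs Keq = 2.7680e+04 ⇒ Q<K, forward
Step 1:
                  J         D         B
  init      0.01178      1.98   0.09272
  Δ        -0.01044 -0.005221  0.005221
  eq       0.001339     1.975   0.09794
  solve Keq expr → x = 0.005221; check Q = 2.7680e+04
Then add 0.6478 M of D.
Step 2:
                  J         D         B
  init     0.001339     2.623   0.09794
  Δ       -1.7648e-04 -8.8241e-05 8.8241e-05
  eq       0.001162     2.622   0.09803
  solve Keq expr → x = 8.8241e-05; check Q = 2.7680e+04
Then remove 0.03045 M of B.
Step 3:
                  J         D         B
  init     0.001162     2.622   0.06758
  Δ       -1.9650e-04 -9.8250e-05 9.8250e-05
  eq      9.6558e-04     2.622   0.06768
  solve Keq expr → x = 9.8250e-05; check Q = 2.7680e+04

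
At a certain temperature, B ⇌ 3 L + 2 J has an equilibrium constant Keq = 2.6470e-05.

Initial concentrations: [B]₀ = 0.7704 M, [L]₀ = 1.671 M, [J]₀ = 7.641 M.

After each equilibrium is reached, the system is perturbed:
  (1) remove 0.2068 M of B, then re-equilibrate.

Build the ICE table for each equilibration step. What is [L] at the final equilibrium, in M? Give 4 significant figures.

[L]_eq = 0.00885 M

Q₀ = 353.6 vs Keq = 2.6470e-05 ⇒ Q>K, reverse
Step 1:
                   B          L          J
  I           0.7704      1.671      7.641
  C           0.5539     -1.662     -1.108
  E            1.324   0.009365      6.533
  solve Keq expr → x = -0.5539; check Q = 2.6470e-05
Then remove 0.2068 M of B.
Step 2:
                   B          L          J
  I            1.117   0.009365      6.533
  C       1.7151e-04 -5.1454e-04 -3.4302e-04
  E            1.118    0.00885      6.533
  solve Keq expr → x = -1.7151e-04; check Q = 2.6470e-05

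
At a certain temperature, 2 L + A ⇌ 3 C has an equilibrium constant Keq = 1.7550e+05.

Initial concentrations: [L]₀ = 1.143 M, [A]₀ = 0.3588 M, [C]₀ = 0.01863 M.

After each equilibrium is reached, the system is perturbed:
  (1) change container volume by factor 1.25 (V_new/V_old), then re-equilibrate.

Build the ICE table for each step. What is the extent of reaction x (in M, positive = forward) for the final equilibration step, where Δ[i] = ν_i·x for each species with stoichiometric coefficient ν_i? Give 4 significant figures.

Q₀ = 1.3794e-05 vs Keq = 1.7550e+05 ⇒ Q<K, forward
Step 1:
                   L          A          C
  init         1.143     0.3588    0.01863
  Δ          -0.7175    -0.3588      1.076
  eq          0.4255 4.1313e-05      1.095
  solve Keq expr → x = 0.3588; check Q = 1.7550e+05
Then change container volume by factor 1.25 (V_new/V_old).
Step 2:
                   L          A          C
  init        0.3404 3.3051e-05     0.8759
  Δ                0          0          0
  eq          0.3404 3.3051e-05     0.8759
  solve Keq expr → x = 0; check Q = 1.7550e+05

x = 0 M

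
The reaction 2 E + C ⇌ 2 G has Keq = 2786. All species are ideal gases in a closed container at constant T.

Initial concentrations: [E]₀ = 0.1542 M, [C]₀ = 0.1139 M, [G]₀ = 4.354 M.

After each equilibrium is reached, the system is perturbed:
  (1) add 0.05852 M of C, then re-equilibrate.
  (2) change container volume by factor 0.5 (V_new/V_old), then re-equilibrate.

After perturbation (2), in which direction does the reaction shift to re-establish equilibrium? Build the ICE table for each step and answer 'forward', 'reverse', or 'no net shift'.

Direction: forward

Q₀ = 7000 vs Keq = 2786 ⇒ Q>K, reverse
Step 1:
                    E           C           G
  Initial      0.1542      0.1139       4.354
  Change      0.06018     0.03009    -0.06018
  Equil        0.2144       0.144       4.294
  solve Keq expr → x = -0.03009; check Q = 2786
Then add 0.05852 M of C.
Step 2:
                    E           C           G
  Initial      0.2144      0.2025       4.294
  Change     -0.02629    -0.01315     0.02629
  Equil        0.1881      0.1894        4.32
  solve Keq expr → x = 0.01315; check Q = 2786
Then change container volume by factor 0.5 (V_new/V_old).
Step 3:
                    E           C           G
  Initial      0.3762      0.3787        8.64
  Change     -0.08989    -0.04494     0.08989
  Equil        0.2863      0.3338        8.73
  solve Keq expr → x = 0.04494; check Q = 2786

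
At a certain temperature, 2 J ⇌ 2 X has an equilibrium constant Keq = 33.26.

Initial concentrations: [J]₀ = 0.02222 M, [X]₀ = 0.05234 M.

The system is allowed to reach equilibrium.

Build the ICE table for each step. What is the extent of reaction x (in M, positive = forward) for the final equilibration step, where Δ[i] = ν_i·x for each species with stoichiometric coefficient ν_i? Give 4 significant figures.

x = 0.005601 M

Q₀ = 5.549 vs Keq = 33.26 ⇒ Q<K, forward
Step 1:
                   J          X
  Initial    0.02222    0.05234
  Change     -0.0112     0.0112
  Equil      0.01102    0.06354
  solve Keq expr → x = 0.005601; check Q = 33.26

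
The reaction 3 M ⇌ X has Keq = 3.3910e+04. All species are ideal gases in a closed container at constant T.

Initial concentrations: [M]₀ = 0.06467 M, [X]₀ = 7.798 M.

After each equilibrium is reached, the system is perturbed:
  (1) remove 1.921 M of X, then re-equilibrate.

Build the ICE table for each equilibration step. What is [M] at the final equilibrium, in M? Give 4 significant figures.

Q₀ = 2.8832e+04 vs Keq = 3.3910e+04 ⇒ Q<K, forward
Step 1:
                  M         X
  init      0.06467     7.798
  Δ       -0.003401  0.001134
  eq        0.06127     7.799
  solve Keq expr → x = 0.001134; check Q = 3.3910e+04
Then remove 1.921 M of X.
Step 2:
                  M         X
  init      0.06127     5.878
  Δ       -0.005505  0.001835
  eq        0.05576      5.88
  solve Keq expr → x = 0.001835; check Q = 3.3910e+04

[M]_eq = 0.05576 M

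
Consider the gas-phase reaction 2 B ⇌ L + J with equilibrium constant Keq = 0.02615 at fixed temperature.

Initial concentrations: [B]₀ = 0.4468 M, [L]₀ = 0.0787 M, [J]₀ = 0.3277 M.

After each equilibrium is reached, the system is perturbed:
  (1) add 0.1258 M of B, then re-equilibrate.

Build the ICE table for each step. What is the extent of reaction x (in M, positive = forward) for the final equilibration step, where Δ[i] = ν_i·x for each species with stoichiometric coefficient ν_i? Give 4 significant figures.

x = 0.01042 M

Q₀ = 0.1292 vs Keq = 0.02615 ⇒ Q>K, reverse
Step 1:
                    B           L           J
  I            0.4468      0.0787      0.3277
  C            0.1008    -0.05042    -0.05042
  E            0.5476     0.02828      0.2773
  solve Keq expr → x = -0.05042; check Q = 0.02615
Then add 0.1258 M of B.
Step 2:
                    B           L           J
  I            0.6734     0.02828      0.2773
  C          -0.02085     0.01042     0.01042
  E            0.6526     0.03871      0.2877
  solve Keq expr → x = 0.01042; check Q = 0.02615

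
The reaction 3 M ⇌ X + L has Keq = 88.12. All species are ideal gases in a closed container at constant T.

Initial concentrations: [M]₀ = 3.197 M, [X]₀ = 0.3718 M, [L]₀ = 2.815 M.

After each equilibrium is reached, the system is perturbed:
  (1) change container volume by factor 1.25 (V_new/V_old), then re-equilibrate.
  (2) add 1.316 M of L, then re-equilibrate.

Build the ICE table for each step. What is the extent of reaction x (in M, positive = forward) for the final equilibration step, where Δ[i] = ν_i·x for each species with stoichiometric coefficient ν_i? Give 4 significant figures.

x = -0.01346 M

Q₀ = 0.03203 vs Keq = 88.12 ⇒ Q<K, forward
Step 1:
                   M          X          L
  Initial      3.197     0.3718      2.815
  Change      -2.815     0.9383     0.9383
  Equil       0.3821       1.31      3.753
  solve Keq expr → x = 0.9383; check Q = 88.12
Then change container volume by factor 1.25 (V_new/V_old).
Step 2:
                   M          X          L
  Initial     0.3057      1.048      3.003
  Change     0.02254  -0.007514  -0.007514
  Equil       0.3282      1.041      2.995
  solve Keq expr → x = -0.007514; check Q = 88.12
Then add 1.316 M of L.
Step 3:
                   M          X          L
  Initial     0.3282      1.041      4.311
  Change     0.04038   -0.01346   -0.01346
  Equil       0.3686      1.027      4.298
  solve Keq expr → x = -0.01346; check Q = 88.12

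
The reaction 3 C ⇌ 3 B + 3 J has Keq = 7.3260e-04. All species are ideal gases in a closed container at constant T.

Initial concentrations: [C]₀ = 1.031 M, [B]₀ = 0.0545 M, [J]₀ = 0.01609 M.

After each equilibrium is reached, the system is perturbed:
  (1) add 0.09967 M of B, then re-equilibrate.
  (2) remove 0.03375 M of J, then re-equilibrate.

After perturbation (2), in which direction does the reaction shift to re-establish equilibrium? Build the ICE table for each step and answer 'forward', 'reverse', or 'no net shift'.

Direction: forward

Q₀ = 6.1529e-10 vs Keq = 7.3260e-04 ⇒ Q<K, forward
Step 1:
                   C          B          J
  I            1.031     0.0545    0.01609
  C          -0.2335     0.2335     0.2335
  E           0.7975      0.288     0.2496
  solve Keq expr → x = 0.07784; check Q = 7.3260e-04
Then add 0.09967 M of B.
Step 2:
                   C          B          J
  I           0.7975     0.3877     0.2496
  C          0.03598   -0.03598   -0.03598
  E           0.8335     0.3517     0.2136
  solve Keq expr → x = -0.01199; check Q = 7.3260e-04
Then remove 0.03375 M of J.
Step 3:
                   C          B          J
  I           0.8335     0.3517     0.1799
  C         -0.01854    0.01854    0.01854
  E           0.8149     0.3702     0.1984
  solve Keq expr → x = 0.00618; check Q = 7.3260e-04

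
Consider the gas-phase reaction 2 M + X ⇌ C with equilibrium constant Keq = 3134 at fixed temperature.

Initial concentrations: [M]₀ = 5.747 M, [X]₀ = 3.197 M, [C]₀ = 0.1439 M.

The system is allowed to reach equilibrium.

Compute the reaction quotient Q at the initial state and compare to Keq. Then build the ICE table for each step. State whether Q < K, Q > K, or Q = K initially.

Q₀ = 0.001363 vs Keq = 3134 ⇒ Q<K, forward
Step 1:
                   M          X          C
  I            5.747      3.197     0.1439
  C           -5.695     -2.847      2.847
  E          0.05225     0.3496      2.991
  solve Keq expr → x = 2.847; check Q = 3134

Q₀ = 0.001363; Q < K (proceeds forward)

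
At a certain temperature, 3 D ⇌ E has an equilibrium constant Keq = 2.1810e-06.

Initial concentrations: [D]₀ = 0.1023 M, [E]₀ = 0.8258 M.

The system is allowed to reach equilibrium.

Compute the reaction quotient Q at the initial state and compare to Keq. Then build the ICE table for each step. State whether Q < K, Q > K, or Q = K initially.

Q₀ = 771.3; Q > K (proceeds reverse)

Q₀ = 771.3 vs Keq = 2.1810e-06 ⇒ Q>K, reverse
Step 1:
                   D          E
  Initial     0.1023     0.8258
  Change       2.477    -0.8258
  Equil         2.58 3.7437e-05
  solve Keq expr → x = -0.8258; check Q = 2.1810e-06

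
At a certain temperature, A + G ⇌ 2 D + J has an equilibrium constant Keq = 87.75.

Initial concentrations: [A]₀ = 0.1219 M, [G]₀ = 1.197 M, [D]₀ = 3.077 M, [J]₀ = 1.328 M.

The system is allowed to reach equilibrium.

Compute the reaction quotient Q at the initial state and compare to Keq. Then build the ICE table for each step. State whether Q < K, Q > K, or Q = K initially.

Q₀ = 86.17; Q < K (proceeds forward)

Q₀ = 86.17 vs Keq = 87.75 ⇒ Q<K, forward
Step 1:
                    A           G           D           J
  init         0.1219       1.197       3.077       1.328
  Δ          -0.00163    -0.00163    0.003261     0.00163
  eq           0.1203       1.195        3.08        1.33
  solve Keq expr → x = 0.00163; check Q = 87.75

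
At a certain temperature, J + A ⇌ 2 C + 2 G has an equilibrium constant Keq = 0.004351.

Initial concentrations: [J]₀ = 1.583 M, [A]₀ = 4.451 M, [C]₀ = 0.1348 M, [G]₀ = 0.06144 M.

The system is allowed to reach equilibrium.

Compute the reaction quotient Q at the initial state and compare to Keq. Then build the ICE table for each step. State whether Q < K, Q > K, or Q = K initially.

Q₀ = 9.7352e-06 vs Keq = 0.004351 ⇒ Q<K, forward
Step 1:
                   J          A          C          G
  Initial      1.583      4.451     0.1348    0.06144
  Change     -0.1539    -0.1539     0.3078     0.3078
  Equil        1.429      4.297     0.4426     0.3693
  solve Keq expr → x = 0.1539; check Q = 0.004351

Q₀ = 9.7352e-06; Q < K (proceeds forward)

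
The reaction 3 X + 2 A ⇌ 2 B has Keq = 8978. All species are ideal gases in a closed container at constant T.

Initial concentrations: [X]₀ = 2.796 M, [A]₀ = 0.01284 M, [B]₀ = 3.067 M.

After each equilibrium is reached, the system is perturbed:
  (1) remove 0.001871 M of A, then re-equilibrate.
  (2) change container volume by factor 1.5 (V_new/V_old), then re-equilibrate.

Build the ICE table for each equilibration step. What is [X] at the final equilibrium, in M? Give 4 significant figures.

Q₀ = 2610 vs Keq = 8978 ⇒ Q<K, forward
Step 1:
                    X           A           B
  init          2.796     0.01284       3.067
  Δ         -0.008806    -0.00587     0.00587
  eq            2.787     0.00697       3.073
  solve Keq expr → x = 0.002935; check Q = 8978
Then remove 0.001871 M of A.
Step 2:
                    X           A           B
  init          2.787    0.005099       3.073
  Δ          0.002785    0.001856   -0.001856
  eq             2.79    0.006955       3.071
  solve Keq expr → x = -9.2818e-04; check Q = 8978
Then change container volume by factor 1.5 (V_new/V_old).
Step 3:
                    X           A           B
  init           1.86    0.004637       2.047
  Δ          0.005739    0.003826   -0.003826
  eq            1.866    0.008463       2.044
  solve Keq expr → x = -0.001913; check Q = 8978

[X]_eq = 1.866 M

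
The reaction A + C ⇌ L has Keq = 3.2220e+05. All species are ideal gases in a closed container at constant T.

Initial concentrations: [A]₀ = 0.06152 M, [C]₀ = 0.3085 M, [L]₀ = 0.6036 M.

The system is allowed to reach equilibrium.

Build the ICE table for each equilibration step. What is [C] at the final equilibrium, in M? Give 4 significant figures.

[C]_eq = 0.247 M

Q₀ = 31.8 vs Keq = 3.2220e+05 ⇒ Q<K, forward
Step 1:
                  A         C         L
  init      0.06152    0.3085    0.6036
  Δ        -0.06151  -0.06151   0.06151
  eq      8.3578e-06     0.247    0.6651
  solve Keq expr → x = 0.06151; check Q = 3.2220e+05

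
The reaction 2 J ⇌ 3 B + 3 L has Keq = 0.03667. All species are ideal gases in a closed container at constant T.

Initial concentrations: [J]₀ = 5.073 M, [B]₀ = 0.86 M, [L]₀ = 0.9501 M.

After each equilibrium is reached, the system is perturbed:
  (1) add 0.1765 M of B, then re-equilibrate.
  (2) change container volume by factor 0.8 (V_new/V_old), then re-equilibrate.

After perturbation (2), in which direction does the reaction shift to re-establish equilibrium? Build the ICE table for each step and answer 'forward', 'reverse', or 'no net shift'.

Direction: reverse

Q₀ = 0.0212 vs Keq = 0.03667 ⇒ Q<K, forward
Step 1:
                  J         B         L
  init        5.073      0.86    0.9501
  Δ        -0.05518   0.08277   0.08277
  eq          5.018    0.9428     1.033
  solve Keq expr → x = 0.02759; check Q = 0.03667
Then add 0.1765 M of B.
Step 2:
                  J         B         L
  init        5.018     1.119     1.033
  Δ         0.05643  -0.08465  -0.08465
  eq          5.074     1.035    0.9482
  solve Keq expr → x = -0.02822; check Q = 0.03667
Then change container volume by factor 0.8 (V_new/V_old).
Step 3:
                  J         B         L
  init        6.343     1.293     1.185
  Δ          0.1099   -0.1648   -0.1648
  eq          6.453     1.128      1.02
  solve Keq expr → x = -0.05494; check Q = 0.03667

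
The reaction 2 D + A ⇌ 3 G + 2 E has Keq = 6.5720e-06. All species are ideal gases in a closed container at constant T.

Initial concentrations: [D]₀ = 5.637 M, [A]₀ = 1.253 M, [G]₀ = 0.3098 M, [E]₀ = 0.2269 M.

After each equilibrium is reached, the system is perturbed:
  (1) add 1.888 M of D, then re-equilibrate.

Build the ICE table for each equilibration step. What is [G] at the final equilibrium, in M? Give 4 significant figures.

[G]_eq = 0.2433 M

Q₀ = 3.8447e-05 vs Keq = 6.5720e-06 ⇒ Q>K, reverse
Step 1:
                  D         A         G         E
  I           5.637     1.253    0.3098    0.2269
  C         0.06233   0.03116  -0.09349  -0.06233
  E           5.699     1.284    0.2163    0.1646
  solve Keq expr → x = -0.03116; check Q = 6.5720e-06
Then add 1.888 M of D.
Step 2:
                  D         A         G         E
  I           7.587     1.284    0.2163    0.1646
  C          -0.018    -0.009     0.027     0.018
  E           7.569     1.275    0.2433    0.1826
  solve Keq expr → x = 0.009; check Q = 6.5720e-06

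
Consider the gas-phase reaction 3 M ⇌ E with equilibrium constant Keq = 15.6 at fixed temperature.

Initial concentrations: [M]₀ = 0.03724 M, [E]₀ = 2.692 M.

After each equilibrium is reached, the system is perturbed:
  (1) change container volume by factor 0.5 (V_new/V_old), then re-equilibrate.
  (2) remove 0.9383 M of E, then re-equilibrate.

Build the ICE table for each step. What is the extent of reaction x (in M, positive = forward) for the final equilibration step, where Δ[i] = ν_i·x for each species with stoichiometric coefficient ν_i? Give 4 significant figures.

Q₀ = 5.2125e+04 vs Keq = 15.6 ⇒ Q>K, reverse
Step 1:
                  M         E
  init      0.03724     2.692
  Δ          0.5076   -0.1692
  eq         0.5448     2.523
  solve Keq expr → x = -0.1692; check Q = 15.6
Then change container volume by factor 0.5 (V_new/V_old).
Step 2:
                  M         E
  init         1.09     5.046
  Δ         -0.3973    0.1324
  eq         0.6924     5.178
  solve Keq expr → x = 0.1324; check Q = 15.6
Then remove 0.9383 M of E.
Step 3:
                  M         E
  init       0.6924      4.24
  Δ        -0.04389   0.01463
  eq         0.6485     4.254
  solve Keq expr → x = 0.01463; check Q = 15.6

x = 0.01463 M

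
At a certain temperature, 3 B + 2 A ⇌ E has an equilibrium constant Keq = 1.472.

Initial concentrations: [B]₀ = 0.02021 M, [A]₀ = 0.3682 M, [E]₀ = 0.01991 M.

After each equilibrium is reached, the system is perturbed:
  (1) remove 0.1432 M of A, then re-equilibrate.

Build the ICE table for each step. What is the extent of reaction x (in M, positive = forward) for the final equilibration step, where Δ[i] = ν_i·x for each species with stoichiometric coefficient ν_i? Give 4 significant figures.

Q₀ = 1.7791e+04 vs Keq = 1.472 ⇒ Q>K, reverse
Step 1:
                    B           A           E
  I           0.02021      0.3682     0.01991
  C           0.05936     0.03957    -0.01979
  E           0.07957      0.4078  1.2331e-04
  solve Keq expr → x = -0.01979; check Q = 1.472
Then remove 0.1432 M of A.
Step 2:
                    B           A           E
  I           0.07957      0.2646  1.2331e-04
  C        2.1278e-04  1.4185e-04 -7.0926e-05
  E           0.07978      0.2647  5.2383e-05
  solve Keq expr → x = -7.0926e-05; check Q = 1.472

x = -7.0926e-05 M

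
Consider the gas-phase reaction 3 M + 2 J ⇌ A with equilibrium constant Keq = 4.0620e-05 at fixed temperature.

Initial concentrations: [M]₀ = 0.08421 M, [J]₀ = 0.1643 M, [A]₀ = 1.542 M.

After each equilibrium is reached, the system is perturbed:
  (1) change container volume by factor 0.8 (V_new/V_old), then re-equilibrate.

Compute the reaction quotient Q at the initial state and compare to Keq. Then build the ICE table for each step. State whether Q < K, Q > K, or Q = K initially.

Q₀ = 9.5657e+04 vs Keq = 4.0620e-05 ⇒ Q>K, reverse
Step 1:
                   M          J          A
  Initial    0.08421     0.1643      1.542
  Change       4.508      3.005     -1.503
  Equil        4.592      3.169     0.0395
  solve Keq expr → x = -1.503; check Q = 4.0620e-05
Then change container volume by factor 0.8 (V_new/V_old).
Step 2:
                   M          J          A
  Initial       5.74      3.962    0.04937
  Change      -0.165      -0.11    0.05502
  Equil        5.575      3.852     0.1044
  solve Keq expr → x = 0.05502; check Q = 4.0620e-05

Q₀ = 9.5657e+04; Q > K (proceeds reverse)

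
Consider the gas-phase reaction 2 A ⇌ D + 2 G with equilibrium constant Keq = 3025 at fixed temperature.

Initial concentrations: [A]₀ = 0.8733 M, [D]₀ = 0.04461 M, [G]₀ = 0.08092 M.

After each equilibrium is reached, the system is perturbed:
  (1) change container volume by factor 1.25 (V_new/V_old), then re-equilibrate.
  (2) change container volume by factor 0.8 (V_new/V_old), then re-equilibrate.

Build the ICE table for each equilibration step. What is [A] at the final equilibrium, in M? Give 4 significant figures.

Q₀ = 3.8302e-04 vs Keq = 3025 ⇒ Q<K, forward
Step 1:
                    A           D           G
  init         0.8733     0.04461     0.08092
  Δ           -0.8615      0.4307      0.8615
  eq          0.01181      0.4754      0.9424
  solve Keq expr → x = 0.4307; check Q = 3025
Then change container volume by factor 1.25 (V_new/V_old).
Step 2:
                    A           D           G
  init       0.009451      0.3803      0.7539
  Δ       -9.8130e-04  4.9065e-04  9.8130e-04
  eq          0.00847      0.3808      0.7549
  solve Keq expr → x = 4.9065e-04; check Q = 3025
Then change container volume by factor 0.8 (V_new/V_old).
Step 3:
                    A           D           G
  init        0.01059       0.476      0.9436
  Δ          0.001227 -6.1331e-04   -0.001227
  eq          0.01181      0.4754      0.9424
  solve Keq expr → x = -6.1331e-04; check Q = 3025

[A]_eq = 0.01181 M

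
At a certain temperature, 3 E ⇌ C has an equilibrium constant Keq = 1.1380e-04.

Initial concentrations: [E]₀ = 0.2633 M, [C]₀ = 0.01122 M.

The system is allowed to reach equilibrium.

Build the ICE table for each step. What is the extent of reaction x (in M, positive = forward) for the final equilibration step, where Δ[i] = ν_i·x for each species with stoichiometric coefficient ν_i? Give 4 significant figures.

x = -0.01122 M

Q₀ = 0.6147 vs Keq = 1.1380e-04 ⇒ Q>K, reverse
Step 1:
                  E         C
  Initial    0.2633   0.01122
  Change    0.03365  -0.01122
  Equil       0.297 2.9799e-06
  solve Keq expr → x = -0.01122; check Q = 1.1380e-04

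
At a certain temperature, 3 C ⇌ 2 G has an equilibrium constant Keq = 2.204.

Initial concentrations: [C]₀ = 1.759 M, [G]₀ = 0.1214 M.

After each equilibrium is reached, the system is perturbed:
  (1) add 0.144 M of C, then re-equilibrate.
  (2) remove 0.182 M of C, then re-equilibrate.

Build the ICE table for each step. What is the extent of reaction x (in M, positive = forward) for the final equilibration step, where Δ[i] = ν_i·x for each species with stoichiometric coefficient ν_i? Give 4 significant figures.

x = -0.04466 M

Q₀ = 0.002708 vs Keq = 2.204 ⇒ Q<K, forward
Step 1:
                   C          G
  I            1.759     0.1214
  C           -1.076     0.7171
  E           0.6833     0.8385
  solve Keq expr → x = 0.3586; check Q = 2.204
Then add 0.144 M of C.
Step 2:
                   C          G
  I           0.8273     0.8385
  C          -0.1061    0.07073
  E           0.7212     0.9093
  solve Keq expr → x = 0.03537; check Q = 2.204
Then remove 0.182 M of C.
Step 3:
                   C          G
  I           0.5392     0.9093
  C            0.134   -0.08931
  E           0.6732       0.82
  solve Keq expr → x = -0.04466; check Q = 2.204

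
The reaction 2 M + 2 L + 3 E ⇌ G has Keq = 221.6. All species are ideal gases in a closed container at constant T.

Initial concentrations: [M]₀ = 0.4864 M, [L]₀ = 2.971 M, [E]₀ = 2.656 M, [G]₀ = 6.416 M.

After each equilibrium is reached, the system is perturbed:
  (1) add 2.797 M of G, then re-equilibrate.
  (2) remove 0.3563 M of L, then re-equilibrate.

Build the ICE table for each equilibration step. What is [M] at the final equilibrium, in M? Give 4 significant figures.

Q₀ = 0.164 vs Keq = 221.6 ⇒ Q<K, forward
Step 1:
                  M         L         E         G
  I          0.4864     2.971     2.656     6.416
  C         -0.4613   -0.4613    -0.692    0.2307
  E         0.02507      2.51     1.964     6.647
  solve Keq expr → x = 0.2307; check Q = 221.6
Then add 2.797 M of G.
Step 2:
                  M         L         E         G
  I         0.02507      2.51     1.964     9.444
  C        0.004599  0.004599  0.006898 -0.002299
  E         0.02967     2.514     1.971     9.441
  solve Keq expr → x = -0.002299; check Q = 221.6
Then remove 0.3563 M of L.
Step 3:
                  M         L         E         G
  I         0.02967     2.158     1.971     9.441
  C        0.004639  0.004639  0.006958 -0.002319
  E         0.03431     2.163     1.978     9.439
  solve Keq expr → x = -0.002319; check Q = 221.6

[M]_eq = 0.03431 M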